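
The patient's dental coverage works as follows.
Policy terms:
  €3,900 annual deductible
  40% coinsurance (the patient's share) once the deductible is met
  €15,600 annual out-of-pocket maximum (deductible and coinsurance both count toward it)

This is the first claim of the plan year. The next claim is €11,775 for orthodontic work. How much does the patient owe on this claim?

The full €3,900 deductible is still open; €3,900 of this bill applies to it.
After the €3,900 deductible portion, €11,775 − €3,900 = €7,875 is subject to coinsurance.
40% of €7,875 = €3,150 falls to the patient.
Patient responsibility before any cap: €3,900 + €3,150 = €7,050.
Cumulative spending €0 + €7,050 = €7,050 stays under the €15,600 maximum.

€7,050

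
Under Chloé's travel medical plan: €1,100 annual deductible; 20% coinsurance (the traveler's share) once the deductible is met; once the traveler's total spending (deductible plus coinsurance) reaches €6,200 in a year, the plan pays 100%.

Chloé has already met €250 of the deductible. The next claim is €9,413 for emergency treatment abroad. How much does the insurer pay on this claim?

€6,850.40

Remaining deductible: €1,100 − €250 = €850.
That leaves €9,413 − €850 = €8,563 for coinsurance.
Coinsurance: €8,563 × 20% = €1,712.60.
That puts the traveler's cost at €850 + €1,712.60 = €2,562.60 before any cap.
Cumulative spending €250 + €2,562.60 = €2,812.60 stays under the €6,200 maximum.
Insurer pays the balance: €9,413 − €2,562.60 = €6,850.40.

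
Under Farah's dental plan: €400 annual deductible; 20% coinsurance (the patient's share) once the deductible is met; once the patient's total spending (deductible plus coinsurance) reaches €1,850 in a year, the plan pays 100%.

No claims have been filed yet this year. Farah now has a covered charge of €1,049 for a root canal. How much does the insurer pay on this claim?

€519.20

Deductible not yet touched, so the first €400 of the bill goes to the deductible.
After the €400 deductible portion, €1,049 − €400 = €649 is subject to coinsurance.
Patient's 20% share of €649 is €129.80.
Patient responsibility before any cap: €400 + €129.80 = €529.80.
Total out-of-pocket so far would be €0 + €529.80 = €529.80, below the €1,850 cap — no reduction.
The insurer covers the remainder: €1,049 − €529.80 = €519.20.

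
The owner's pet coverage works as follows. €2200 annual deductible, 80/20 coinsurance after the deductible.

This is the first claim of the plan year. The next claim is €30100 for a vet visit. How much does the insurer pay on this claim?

The full €2200 deductible is still open; €2200 of this bill applies to it.
The remaining €27900 (= €30100 − €2200) moves to coinsurance.
Coinsurance: €27900 × 20% = €5580.
That puts the owner's cost at €2200 + €5580 = €7780.
Insurer pays the balance: €30100 − €7780 = €22320.

€22320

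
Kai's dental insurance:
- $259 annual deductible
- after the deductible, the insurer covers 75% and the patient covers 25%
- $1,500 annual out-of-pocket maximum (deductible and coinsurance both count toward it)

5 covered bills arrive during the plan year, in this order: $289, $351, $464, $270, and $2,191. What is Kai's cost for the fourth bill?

$67.50

Claim 1 ($289): $259 finishes the deductible; $30 goes to coinsurance; coinsurance $30 × 25% = $7.50. Patient pays $266.50; OOP now $266.50.
Claim 2 ($351): 25% coinsurance on $351 = $87.75. Cost to patient: $87.75. OOP to date $354.25.
Claim 3 ($464): deductible already satisfied, so patient's share is 25% × $464 = $116. Patient pays $116; OOP now $470.25.
Claim 4 ($270): 25% coinsurance on $270 = $67.50. Patient owes $67.50 (running OOP $537.75).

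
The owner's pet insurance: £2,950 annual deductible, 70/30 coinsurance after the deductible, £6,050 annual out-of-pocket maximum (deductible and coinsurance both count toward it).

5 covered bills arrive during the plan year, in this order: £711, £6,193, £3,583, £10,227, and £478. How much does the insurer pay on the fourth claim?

Claim 1 (£711): fully absorbed by the deductible. Owner owes £711 (running OOP £711). Insurer: £711 − £711 = £0.
Claim 2 (£6,193): £2,239 finishes the deductible; £3,954 goes to coinsurance; owner's 30% is £1,186.20. Owner pays £3,425.20; OOP now £4,136.20. Insurer: £6,193 − £3,425.20 = £2,767.80.
Claim 3 (£3,583): deductible met; 30% of £3,583 = £1,074.90. Owner pays £1,074.90; OOP now £5,211.10. Plan pays £3,583 − £1,074.90 = £2,508.10.
Claim 4 (£10,227): deductible met; 30% of £10,227 = £3,068.10. That would push OOP to £8,279.20, over the £6,050 cap, so owner pays £6,050 − £5,211.10 = £838.90. Plan pays £10,227 − £838.90 = £9,388.10.

£9,388.10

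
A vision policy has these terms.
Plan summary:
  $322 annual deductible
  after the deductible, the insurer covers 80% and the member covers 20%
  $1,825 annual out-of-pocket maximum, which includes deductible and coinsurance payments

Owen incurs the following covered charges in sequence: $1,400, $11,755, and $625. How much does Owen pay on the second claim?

Bill 1, $1,400: $322 to deductible, leaving $1,078; coinsurance $1,078 × 20% = $215.60. Member owes $537.60 (running OOP $537.60).
Bill 2, $11,755: 20% coinsurance on $11,755 = $2,351. Adding that to $537.60 gives $2,888.60, past the $1,825 cap; member pays only $1,825 − $537.60 = $1,287.40.

$1,287.40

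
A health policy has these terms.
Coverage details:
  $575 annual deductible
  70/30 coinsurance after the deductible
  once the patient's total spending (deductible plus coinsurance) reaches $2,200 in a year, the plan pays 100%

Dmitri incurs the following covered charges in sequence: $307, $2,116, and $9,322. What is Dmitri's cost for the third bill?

$1,070.60

Claim 1 ($307): entire amount goes to the deductible. Cost to patient: $307. OOP to date $307.
Claim 2 ($2,116): $268 finishes the deductible; $1,848 goes to coinsurance; patient's 30% is $554.40. Cost to patient: $822.40. OOP to date $1,129.40.
Claim 3 ($9,322): 30% coinsurance on $9,322 = $2,796.60. That would push OOP to $3,926, over the $2,200 cap, so patient pays $2,200 − $1,129.40 = $1,070.60.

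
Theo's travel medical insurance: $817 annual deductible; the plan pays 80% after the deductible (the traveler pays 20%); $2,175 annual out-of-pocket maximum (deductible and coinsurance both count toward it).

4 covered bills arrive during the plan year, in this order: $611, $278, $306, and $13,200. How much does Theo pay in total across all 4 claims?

$2,175

Claim 1 ($611): all of it applies to the deductible. Traveler pays $611; OOP now $611.
Claim 2 ($278): deductible takes $206, $72 remains; coinsurance $72 × 20% = $14.40. Traveler pays $220.40; OOP now $831.40.
Claim 3 ($306): deductible already satisfied, so traveler's share is 20% × $306 = $61.20. Traveler pays $61.20; OOP now $892.60.
Claim 4 ($13,200): deductible already satisfied, so traveler's share is 20% × $13,200 = $2,640. That would push OOP to $3,532.60, over the $2,175 cap, so traveler pays $2,175 − $892.60 = $1,282.40.
Summing the traveler's payments: $611 + $220.40 + $61.20 + $1,282.40 = $2,175.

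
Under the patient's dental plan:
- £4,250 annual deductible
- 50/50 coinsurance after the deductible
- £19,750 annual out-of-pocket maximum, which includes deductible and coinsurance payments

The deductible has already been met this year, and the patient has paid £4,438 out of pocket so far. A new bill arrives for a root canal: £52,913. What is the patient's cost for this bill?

£15,312

The deductible is already satisfied, so the full bill goes to coinsurance.
Coinsurance: £52,913 × 50% = £26,456.50.
Adding £26,456.50 to the £4,438 already spent would give £30,894.50, which exceeds the £19,750 cap; the patient pays just £19,750 − £4,438 = £15,312.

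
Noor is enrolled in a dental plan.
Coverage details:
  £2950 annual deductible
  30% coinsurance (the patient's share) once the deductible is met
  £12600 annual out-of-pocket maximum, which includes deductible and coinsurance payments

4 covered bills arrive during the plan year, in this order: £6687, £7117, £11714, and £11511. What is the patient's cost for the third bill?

£3514.20

Bill 1, £6687: £2950 to deductible, leaving £3737; coinsurance £3737 × 30% = £1121.10. Cost to patient: £4071.10. OOP to date £4071.10.
Bill 2, £7117: deductible already satisfied, so patient's share is 30% × £7117 = £2135.10. Patient pays £2135.10; OOP now £6206.20.
Bill 3, £11714: deductible met; 30% of £11714 = £3514.20. Patient owes £3514.20 (running OOP £9720.40).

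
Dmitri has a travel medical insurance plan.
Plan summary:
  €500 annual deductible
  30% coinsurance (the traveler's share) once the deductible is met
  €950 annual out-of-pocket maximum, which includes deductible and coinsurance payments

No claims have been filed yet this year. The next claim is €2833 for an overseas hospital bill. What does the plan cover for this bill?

Nothing has been paid toward the €500 deductible, so the first €500 of this charge is applied there.
The remaining €2333 (= €2833 − €500) moves to coinsurance.
Coinsurance: €2333 × 30% = €699.90.
So the traveler owes €500 + €699.90 = €1199.90 before any cap.
Year-to-date out-of-pocket would reach €0 + €1199.90 = €1199.90, above the €950 maximum, so the traveler pays only €950 − €0 = €950.
The insurer covers the remainder: €2833 − €950 = €1883.

€1883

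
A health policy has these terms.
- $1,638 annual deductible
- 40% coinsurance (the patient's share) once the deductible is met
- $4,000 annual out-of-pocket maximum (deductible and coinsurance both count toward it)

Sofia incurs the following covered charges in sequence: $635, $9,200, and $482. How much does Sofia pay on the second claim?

Claim 1 ($635): all of it applies to the deductible. Cost to patient: $635. OOP to date $635.
Claim 2 ($9,200): deductible takes $1,003, $8,197 remains; 40% of $8,197 = $3,278.80. Deductible plus coinsurance: $1,003 + $3,278.80 = $4,281.80. That would push OOP to $4,916.80, over the $4,000 cap, so patient pays $4,000 − $635 = $3,365.

$3,365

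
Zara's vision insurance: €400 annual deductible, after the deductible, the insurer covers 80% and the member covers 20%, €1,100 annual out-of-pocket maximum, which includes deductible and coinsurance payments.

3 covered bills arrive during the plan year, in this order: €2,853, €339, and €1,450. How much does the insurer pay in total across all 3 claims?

#1 (€2,853): €400 finishes the deductible; €2,453 goes to coinsurance; member's 20% is €490.60. Member owes €890.60 (running OOP €890.60). Plan pays €2,853 − €890.60 = €1,962.40.
#2 (€339): deductible met; 20% of €339 = €67.80. Member owes €67.80 (running OOP €958.40). Plan pays €339 − €67.80 = €271.20.
#3 (€1,450): 20% coinsurance on €1,450 = €290. OOP would hit €1,248.40 > €1,100, so the cap limits the member to €1,100 − €958.40 = €141.60. Plan pays €1,450 − €141.60 = €1,308.40.
Insurer total = bills − member's total = €4,642 − €1,100 = €3,542.

€3,542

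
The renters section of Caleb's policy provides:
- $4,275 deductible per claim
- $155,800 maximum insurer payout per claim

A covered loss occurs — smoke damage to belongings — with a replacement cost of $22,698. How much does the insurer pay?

After the deductible, $22,698 − $4,275 = $18,423 remains.
$18,423 ≤ $155,800, so the limit doesn't bind; insurer pays $18,423.

$18,423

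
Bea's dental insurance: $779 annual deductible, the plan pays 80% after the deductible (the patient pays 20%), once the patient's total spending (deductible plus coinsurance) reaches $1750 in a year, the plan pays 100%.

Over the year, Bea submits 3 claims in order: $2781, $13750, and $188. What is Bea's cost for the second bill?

$570.60

Claim 1 — $2781: $779 finishes the deductible; $2002 goes to coinsurance; coinsurance $2002 × 20% = $400.40. Patient owes $1179.40 (running OOP $1179.40).
Claim 2 — $13750: 20% coinsurance on $13750 = $2750. OOP would hit $3929.40 > $1750, so the cap limits the patient to $1750 − $1179.40 = $570.60.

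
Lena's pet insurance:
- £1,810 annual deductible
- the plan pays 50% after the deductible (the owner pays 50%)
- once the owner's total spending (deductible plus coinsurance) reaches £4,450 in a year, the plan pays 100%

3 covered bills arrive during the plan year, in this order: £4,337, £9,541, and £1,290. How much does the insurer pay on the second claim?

£8,164.50

Claim 1 (£4,337): deductible takes £1,810, £2,527 remains; 50% of £2,527 = £1,263.50. Cost to owner: £3,073.50. OOP to date £3,073.50. Plan pays £4,337 − £3,073.50 = £1,263.50.
Claim 2 (£9,541): deductible met; 50% of £9,541 = £4,770.50. Adding that to £3,073.50 gives £7,844, past the £4,450 cap; owner pays only £4,450 − £3,073.50 = £1,376.50. Insurer: £9,541 − £1,376.50 = £8,164.50.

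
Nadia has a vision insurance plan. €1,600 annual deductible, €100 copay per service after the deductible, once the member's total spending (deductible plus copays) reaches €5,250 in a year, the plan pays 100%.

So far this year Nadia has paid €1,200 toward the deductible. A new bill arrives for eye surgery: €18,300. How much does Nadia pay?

€500

Remaining deductible: €1,600 − €1,200 = €400.
The remaining €17,900 (= €18,300 − €400) moves to the copay.
Copay on this service: €100.
That puts the member's cost at €400 + €100 = €500 before any cap.
Cumulative spending €1,200 + €500 = €1,700 stays under the €5,250 maximum.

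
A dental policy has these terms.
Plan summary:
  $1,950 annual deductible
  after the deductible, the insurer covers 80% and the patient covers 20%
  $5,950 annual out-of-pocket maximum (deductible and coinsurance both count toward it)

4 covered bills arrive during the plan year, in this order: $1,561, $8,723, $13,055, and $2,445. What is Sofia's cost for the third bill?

$2,333.20

Bill 1, $1,561: entire amount goes to the deductible. Patient owes $1,561 (running OOP $1,561).
Bill 2, $8,723: $389 finishes the deductible; $8,334 goes to coinsurance; patient's 20% is $1,666.80. Cost to patient: $2,055.80. OOP to date $3,616.80.
Bill 3, $13,055: deductible met; 20% of $13,055 = $2,611. That would push OOP to $6,227.80, over the $5,950 cap, so patient pays $5,950 − $3,616.80 = $2,333.20.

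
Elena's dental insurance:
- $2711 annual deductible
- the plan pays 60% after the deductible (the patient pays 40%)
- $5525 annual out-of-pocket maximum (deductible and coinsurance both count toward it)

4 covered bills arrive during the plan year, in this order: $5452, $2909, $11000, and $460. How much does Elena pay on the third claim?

$554

Claim 1 ($5452): $2711 finishes the deductible; $2741 goes to coinsurance; coinsurance $2741 × 40% = $1096.40. Patient pays $3807.40; OOP now $3807.40.
Claim 2 ($2909): deductible met; 40% of $2909 = $1163.60. Cost to patient: $1163.60. OOP to date $4971.
Claim 3 ($11000): deductible met; 40% of $11000 = $4400. OOP would hit $9371 > $5525, so the cap limits the patient to $5525 − $4971 = $554.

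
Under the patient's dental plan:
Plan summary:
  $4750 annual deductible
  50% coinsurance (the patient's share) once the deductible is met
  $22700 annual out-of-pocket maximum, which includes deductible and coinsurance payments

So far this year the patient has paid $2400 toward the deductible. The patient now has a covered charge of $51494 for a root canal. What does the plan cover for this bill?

$31194

Deductible still to meet: $4750 − $2400 = $2350.
The remaining $49144 (= $51494 − $2350) moves to coinsurance.
Patient's 50% share of $49144 is $24572.
So the patient owes $2350 + $24572 = $26922 before any cap.
That would bring total out-of-pocket to $29322, past the $22700 cap. The patient is capped at $22700 − $2400 = $20300 on this claim.
The plan picks up $51494 − $20300 = $31194.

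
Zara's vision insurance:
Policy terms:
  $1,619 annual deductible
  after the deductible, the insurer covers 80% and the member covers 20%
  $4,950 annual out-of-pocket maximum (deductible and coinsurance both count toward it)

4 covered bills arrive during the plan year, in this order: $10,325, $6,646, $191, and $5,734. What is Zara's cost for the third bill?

$38.20

Bill 1, $10,325: $1,619 to deductible, leaving $8,706; 20% of $8,706 = $1,741.20. Cost to member: $3,360.20. OOP to date $3,360.20.
Bill 2, $6,646: deductible already satisfied, so member's share is 20% × $6,646 = $1,329.20. Member pays $1,329.20; OOP now $4,689.40.
Bill 3, $191: deductible met; 20% of $191 = $38.20. Member owes $38.20 (running OOP $4,727.60).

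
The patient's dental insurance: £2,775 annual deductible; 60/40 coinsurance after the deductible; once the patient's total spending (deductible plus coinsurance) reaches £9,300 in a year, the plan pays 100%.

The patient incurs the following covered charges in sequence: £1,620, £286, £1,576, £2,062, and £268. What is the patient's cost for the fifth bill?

Claim 1 — £1,620: entire amount goes to the deductible. Cost to patient: £1,620. OOP to date £1,620.
Claim 2 — £286: fully absorbed by the deductible. Patient owes £286 (running OOP £1,906).
Claim 3 — £1,576: £869 finishes the deductible; £707 goes to coinsurance; coinsurance £707 × 40% = £282.80. Patient owes £1,151.80 (running OOP £3,057.80).
Claim 4 — £2,062: deductible met; 40% of £2,062 = £824.80. Patient pays £824.80; OOP now £3,882.60.
Claim 5 — £268: deductible met; 40% of £268 = £107.20. Patient owes £107.20 (running OOP £3,989.80).

£107.20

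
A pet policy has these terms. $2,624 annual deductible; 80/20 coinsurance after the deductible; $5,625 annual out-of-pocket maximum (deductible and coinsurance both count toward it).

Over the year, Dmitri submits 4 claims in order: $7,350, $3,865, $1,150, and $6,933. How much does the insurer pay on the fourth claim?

Claim 1 ($7,350): $2,624 to deductible, leaving $4,726; coinsurance $4,726 × 20% = $945.20. Owner pays $3,569.20; OOP now $3,569.20. Plan pays $7,350 − $3,569.20 = $3,780.80.
Claim 2 ($3,865): deductible met; 20% of $3,865 = $773. Owner owes $773 (running OOP $4,342.20). Plan pays $3,865 − $773 = $3,092.
Claim 3 ($1,150): deductible met; 20% of $1,150 = $230. Cost to owner: $230. OOP to date $4,572.20. Insurer: $1,150 − $230 = $920.
Claim 4 ($6,933): 20% coinsurance on $6,933 = $1,386.60. OOP would hit $5,958.80 > $5,625, so the cap limits the owner to $5,625 − $4,572.20 = $1,052.80. Plan pays $6,933 − $1,052.80 = $5,880.20.

$5,880.20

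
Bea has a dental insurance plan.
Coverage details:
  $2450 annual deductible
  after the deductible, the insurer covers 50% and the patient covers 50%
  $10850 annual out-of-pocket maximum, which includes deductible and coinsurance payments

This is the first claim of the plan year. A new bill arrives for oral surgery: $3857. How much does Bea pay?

Nothing has been paid toward the $2450 deductible, so the first $2450 of this charge is applied there.
The remaining $1407 (= $3857 − $2450) moves to coinsurance.
50% of $1407 = $703.50 falls to the patient.
Patient responsibility before any cap: $2450 + $703.50 = $3153.50.
Cumulative spending $0 + $3153.50 = $3153.50 stays under the $10850 maximum.

$3153.50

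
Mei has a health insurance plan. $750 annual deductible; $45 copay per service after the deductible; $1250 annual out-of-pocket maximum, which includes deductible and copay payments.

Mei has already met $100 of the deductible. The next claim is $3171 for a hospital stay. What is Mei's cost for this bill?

Deductible still to meet: $750 − $100 = $650.
After the $650 deductible portion, $3171 − $650 = $2521 is subject to the copay.
Copay on this service: $45.
Patient responsibility before any cap: $650 + $45 = $695.
Total out-of-pocket so far would be $100 + $695 = $795, below the $1250 cap — no reduction.

$695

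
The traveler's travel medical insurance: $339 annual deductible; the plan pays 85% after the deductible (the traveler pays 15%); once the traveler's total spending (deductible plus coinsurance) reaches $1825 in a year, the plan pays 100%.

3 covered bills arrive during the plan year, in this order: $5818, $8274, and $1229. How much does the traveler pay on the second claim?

#1 ($5818): deductible takes $339, $5479 remains; 15% of $5479 = $821.85. Cost to traveler: $1160.85. OOP to date $1160.85.
#2 ($8274): deductible already satisfied, so traveler's share is 15% × $8274 = $1241.10. OOP would hit $2401.95 > $1825, so the cap limits the traveler to $1825 − $1160.85 = $664.15.

$664.15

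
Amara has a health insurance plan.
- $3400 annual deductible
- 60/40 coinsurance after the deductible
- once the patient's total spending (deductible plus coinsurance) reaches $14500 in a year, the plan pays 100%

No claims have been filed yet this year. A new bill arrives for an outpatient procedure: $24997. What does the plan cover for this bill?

$12958.20

Nothing has been paid toward the $3400 deductible, so the first $3400 of this charge is applied there.
After the $3400 deductible portion, $24997 − $3400 = $21597 is subject to coinsurance.
Patient's 40% share of $21597 is $8638.80.
So the patient owes $3400 + $8638.80 = $12038.80 before any cap.
Year-to-date out-of-pocket becomes $0 + $12038.80 = $12038.80, still under the $14500 maximum, so no cap applies.
The plan picks up $24997 − $12038.80 = $12958.20.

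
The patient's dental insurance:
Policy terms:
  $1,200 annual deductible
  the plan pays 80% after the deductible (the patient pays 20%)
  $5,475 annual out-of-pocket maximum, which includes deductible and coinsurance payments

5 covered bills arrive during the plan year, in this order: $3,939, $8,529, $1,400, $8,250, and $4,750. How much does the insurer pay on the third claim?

Bill 1, $3,939: $1,200 finishes the deductible; $2,739 goes to coinsurance; 20% of $2,739 = $547.80. Patient owes $1,747.80 (running OOP $1,747.80). Insurer: $3,939 − $1,747.80 = $2,191.20.
Bill 2, $8,529: deductible already satisfied, so patient's share is 20% × $8,529 = $1,705.80. Cost to patient: $1,705.80. OOP to date $3,453.60. Plan pays $8,529 − $1,705.80 = $6,823.20.
Bill 3, $1,400: deductible already satisfied, so patient's share is 20% × $1,400 = $280. Cost to patient: $280. OOP to date $3,733.60. Insurer: $1,400 − $280 = $1,120.

$1,120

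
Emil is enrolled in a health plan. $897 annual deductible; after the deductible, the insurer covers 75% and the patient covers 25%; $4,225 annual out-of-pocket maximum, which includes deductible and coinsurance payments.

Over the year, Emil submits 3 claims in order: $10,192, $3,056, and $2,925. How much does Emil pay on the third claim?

#1 ($10,192): $897 to deductible, leaving $9,295; 25% of $9,295 = $2,323.75. Patient pays $3,220.75; OOP now $3,220.75.
#2 ($3,056): deductible already satisfied, so patient's share is 25% × $3,056 = $764. Cost to patient: $764. OOP to date $3,984.75.
#3 ($2,925): deductible met; 25% of $2,925 = $731.25. That would push OOP to $4,716, over the $4,225 cap, so patient pays $4,225 − $3,984.75 = $240.25.

$240.25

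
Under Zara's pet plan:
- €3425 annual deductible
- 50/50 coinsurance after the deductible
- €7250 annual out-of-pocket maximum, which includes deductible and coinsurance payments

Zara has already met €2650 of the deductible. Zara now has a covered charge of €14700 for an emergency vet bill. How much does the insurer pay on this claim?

Remaining deductible: €3425 − €2650 = €775.
After the €775 deductible portion, €14700 − €775 = €13925 is subject to coinsurance.
Coinsurance: €13925 × 50% = €6962.50.
That puts the owner's cost at €775 + €6962.50 = €7737.50 before any cap.
Year-to-date out-of-pocket would reach €2650 + €7737.50 = €10387.50, above the €7250 maximum, so the owner pays only €7250 − €2650 = €4600.
The plan picks up €14700 − €4600 = €10100.

€10100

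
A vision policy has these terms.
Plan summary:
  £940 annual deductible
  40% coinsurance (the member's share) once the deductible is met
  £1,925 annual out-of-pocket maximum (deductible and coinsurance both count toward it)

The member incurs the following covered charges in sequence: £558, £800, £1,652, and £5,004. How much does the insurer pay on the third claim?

Claim 1 — £558: fully absorbed by the deductible. Member pays £558; OOP now £558. Insurer: £558 − £558 = £0.
Claim 2 — £800: £382 to deductible, leaving £418; member's 40% is £167.20. Cost to member: £549.20. OOP to date £1,107.20. Insurer: £800 − £549.20 = £250.80.
Claim 3 — £1,652: deductible met; 40% of £1,652 = £660.80. Cost to member: £660.80. OOP to date £1,768. Plan pays £1,652 − £660.80 = £991.20.

£991.20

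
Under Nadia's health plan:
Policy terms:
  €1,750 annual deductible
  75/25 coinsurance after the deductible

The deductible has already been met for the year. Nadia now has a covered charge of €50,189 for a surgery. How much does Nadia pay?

€12,547.25

The deductible is already satisfied, so the full bill goes to coinsurance.
Coinsurance: €50,189 × 25% = €12,547.25.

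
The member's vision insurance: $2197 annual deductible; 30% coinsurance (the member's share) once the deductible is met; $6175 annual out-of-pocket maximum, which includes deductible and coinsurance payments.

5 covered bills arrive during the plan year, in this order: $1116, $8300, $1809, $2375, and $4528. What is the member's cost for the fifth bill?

$557.10

Bill 1, $1116: fully absorbed by the deductible. Cost to member: $1116. OOP to date $1116.
Bill 2, $8300: $1081 to deductible, leaving $7219; 30% of $7219 = $2165.70. Member owes $3246.70 (running OOP $4362.70).
Bill 3, $1809: deductible met; 30% of $1809 = $542.70. Member owes $542.70 (running OOP $4905.40).
Bill 4, $2375: deductible already satisfied, so member's share is 30% × $2375 = $712.50. Member owes $712.50 (running OOP $5617.90).
Bill 5, $4528: deductible already satisfied, so member's share is 30% × $4528 = $1358.40. Adding that to $5617.90 gives $6976.30, past the $6175 cap; member pays only $6175 − $5617.90 = $557.10.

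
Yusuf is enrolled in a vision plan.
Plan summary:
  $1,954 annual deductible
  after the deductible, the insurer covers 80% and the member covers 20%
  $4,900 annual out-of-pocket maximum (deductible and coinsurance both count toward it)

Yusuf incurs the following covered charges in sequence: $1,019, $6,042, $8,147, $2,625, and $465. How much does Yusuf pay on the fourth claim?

$295.20

Bill 1, $1,019: fully absorbed by the deductible. Member pays $1,019; OOP now $1,019.
Bill 2, $6,042: $935 to deductible, leaving $5,107; 20% of $5,107 = $1,021.40. Member pays $1,956.40; OOP now $2,975.40.
Bill 3, $8,147: deductible already satisfied, so member's share is 20% × $8,147 = $1,629.40. Member pays $1,629.40; OOP now $4,604.80.
Bill 4, $2,625: deductible already satisfied, so member's share is 20% × $2,625 = $525. OOP would hit $5,129.80 > $4,900, so the cap limits the member to $4,900 − $4,604.80 = $295.20.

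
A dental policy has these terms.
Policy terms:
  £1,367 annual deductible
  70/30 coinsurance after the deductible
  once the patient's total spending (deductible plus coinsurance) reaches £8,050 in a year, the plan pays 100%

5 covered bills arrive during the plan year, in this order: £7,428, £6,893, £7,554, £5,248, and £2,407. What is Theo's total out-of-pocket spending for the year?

#1 (£7,428): £1,367 to deductible, leaving £6,061; coinsurance £6,061 × 30% = £1,818.30. Patient owes £3,185.30 (running OOP £3,185.30).
#2 (£6,893): deductible already satisfied, so patient's share is 30% × £6,893 = £2,067.90. Patient pays £2,067.90; OOP now £5,253.20.
#3 (£7,554): 30% coinsurance on £7,554 = £2,266.20. Patient pays £2,266.20; OOP now £7,519.40.
#4 (£5,248): deductible met; 30% of £5,248 = £1,574.40. OOP would hit £9,093.80 > £8,050, so the cap limits the patient to £8,050 − £7,519.40 = £530.60.
#5 (£2,407): deductible met; 30% of £2,407 = £722.10. Adding that to £8,050 gives £8,772.10, past the £8,050 cap; patient pays only £8,050 − £8,050 = £0.
Summing the patient's payments: £3,185.30 + £2,067.90 + £2,266.20 + £530.60 + £0 = £8,050.

£8,050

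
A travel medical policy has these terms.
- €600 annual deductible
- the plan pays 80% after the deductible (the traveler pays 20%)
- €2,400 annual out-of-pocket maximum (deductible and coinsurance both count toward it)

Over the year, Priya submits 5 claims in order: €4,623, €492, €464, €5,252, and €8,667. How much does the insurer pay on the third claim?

€371.20

Claim 1 (€4,623): €600 finishes the deductible; €4,023 goes to coinsurance; coinsurance €4,023 × 20% = €804.60. Cost to traveler: €1,404.60. OOP to date €1,404.60. Insurer: €4,623 − €1,404.60 = €3,218.40.
Claim 2 (€492): deductible met; 20% of €492 = €98.40. Traveler pays €98.40; OOP now €1,503. Insurer: €492 − €98.40 = €393.60.
Claim 3 (€464): deductible already satisfied, so traveler's share is 20% × €464 = €92.80. Cost to traveler: €92.80. OOP to date €1,595.80. Plan pays €464 − €92.80 = €371.20.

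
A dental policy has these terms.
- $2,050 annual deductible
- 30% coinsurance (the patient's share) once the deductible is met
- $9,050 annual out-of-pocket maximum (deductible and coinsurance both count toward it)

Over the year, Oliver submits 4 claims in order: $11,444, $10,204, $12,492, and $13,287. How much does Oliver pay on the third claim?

$1,120.60

#1 ($11,444): $2,050 to deductible, leaving $9,394; patient's 30% is $2,818.20. Patient owes $4,868.20 (running OOP $4,868.20).
#2 ($10,204): deductible met; 30% of $10,204 = $3,061.20. Cost to patient: $3,061.20. OOP to date $7,929.40.
#3 ($12,492): 30% coinsurance on $12,492 = $3,747.60. That would push OOP to $11,677, over the $9,050 cap, so patient pays $9,050 − $7,929.40 = $1,120.60.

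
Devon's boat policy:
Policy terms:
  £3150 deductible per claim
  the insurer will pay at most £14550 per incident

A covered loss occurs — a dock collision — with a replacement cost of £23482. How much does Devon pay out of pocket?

£8932

Less the £3150 deductible: £23482 − £3150 = £20332.
Since £20332 > £14550, the payout is capped at £14550.
Owner's share is the uncovered remainder: £23482 − £14550 = £8932.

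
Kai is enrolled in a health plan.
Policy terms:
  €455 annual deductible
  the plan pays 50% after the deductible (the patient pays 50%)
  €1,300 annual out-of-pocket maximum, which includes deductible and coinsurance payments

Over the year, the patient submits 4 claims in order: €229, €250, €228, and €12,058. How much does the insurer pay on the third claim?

#1 (€229): entire amount goes to the deductible. Patient owes €229 (running OOP €229). Plan pays €229 − €229 = €0.
#2 (€250): €226 to deductible, leaving €24; patient's 50% is €12. Patient owes €238 (running OOP €467). Plan pays €250 − €238 = €12.
#3 (€228): deductible met; 50% of €228 = €114. Patient pays €114; OOP now €581. Plan pays €228 − €114 = €114.

€114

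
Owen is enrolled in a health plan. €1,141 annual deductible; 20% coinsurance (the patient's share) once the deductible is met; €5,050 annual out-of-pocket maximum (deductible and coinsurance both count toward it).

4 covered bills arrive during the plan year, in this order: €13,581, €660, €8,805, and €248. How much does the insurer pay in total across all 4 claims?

€18,244

Claim 1 (€13,581): €1,141 finishes the deductible; €12,440 goes to coinsurance; coinsurance €12,440 × 20% = €2,488. Patient pays €3,629; OOP now €3,629. Plan pays €13,581 − €3,629 = €9,952.
Claim 2 (€660): deductible already satisfied, so patient's share is 20% × €660 = €132. Patient pays €132; OOP now €3,761. Plan pays €660 − €132 = €528.
Claim 3 (€8,805): 20% coinsurance on €8,805 = €1,761. Adding that to €3,761 gives €5,522, past the €5,050 cap; patient pays only €5,050 − €3,761 = €1,289. Plan pays €8,805 − €1,289 = €7,516.
Claim 4 (€248): 20% coinsurance on €248 = €49.60. OOP would hit €5,099.60 > €5,050, so the cap limits the patient to €5,050 − €5,050 = €0. Insurer: €248 − €0 = €248.
Insurer total = bills − patient's total = €23,294 − €5,050 = €18,244.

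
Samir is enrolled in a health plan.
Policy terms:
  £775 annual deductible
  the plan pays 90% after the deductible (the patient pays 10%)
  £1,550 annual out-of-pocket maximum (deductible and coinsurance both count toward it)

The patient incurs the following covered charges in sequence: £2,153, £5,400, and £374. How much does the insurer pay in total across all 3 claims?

Claim 1 (£2,153): £775 finishes the deductible; £1,378 goes to coinsurance; 10% of £1,378 = £137.80. Cost to patient: £912.80. OOP to date £912.80. Insurer: £2,153 − £912.80 = £1,240.20.
Claim 2 (£5,400): 10% coinsurance on £5,400 = £540. Patient pays £540; OOP now £1,452.80. Insurer: £5,400 − £540 = £4,860.
Claim 3 (£374): deductible met; 10% of £374 = £37.40. Patient pays £37.40; OOP now £1,490.20. Plan pays £374 − £37.40 = £336.60.
Insurer total = bills − patient's total = £7,927 − £1,490.20 = £6,436.80.

£6,436.80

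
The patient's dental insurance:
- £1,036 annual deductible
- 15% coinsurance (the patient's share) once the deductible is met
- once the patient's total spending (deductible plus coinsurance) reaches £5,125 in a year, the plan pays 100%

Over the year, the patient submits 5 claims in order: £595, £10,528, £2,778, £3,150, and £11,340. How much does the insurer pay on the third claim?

Bill 1, £595: all of it applies to the deductible. Patient owes £595 (running OOP £595). Insurer: £595 − £595 = £0.
Bill 2, £10,528: £441 to deductible, leaving £10,087; 15% of £10,087 = £1,513.05. Cost to patient: £1,954.05. OOP to date £2,549.05. Insurer: £10,528 − £1,954.05 = £8,573.95.
Bill 3, £2,778: 15% coinsurance on £2,778 = £416.70. Cost to patient: £416.70. OOP to date £2,965.75. Insurer: £2,778 − £416.70 = £2,361.30.

£2,361.30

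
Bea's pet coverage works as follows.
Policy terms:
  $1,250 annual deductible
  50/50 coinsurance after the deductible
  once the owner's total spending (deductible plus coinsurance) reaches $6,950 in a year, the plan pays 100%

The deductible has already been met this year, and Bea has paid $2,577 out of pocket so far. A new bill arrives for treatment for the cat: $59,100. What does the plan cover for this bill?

$54,727

With the deductible met, the entire $59,100 is subject to coinsurance.
Owner's 50% share of $59,100 is $29,550.
That would bring total out-of-pocket to $32,127, past the $6,950 cap. The owner is capped at $6,950 − $2,577 = $4,373 on this claim.
Insurer pays the balance: $59,100 − $4,373 = $54,727.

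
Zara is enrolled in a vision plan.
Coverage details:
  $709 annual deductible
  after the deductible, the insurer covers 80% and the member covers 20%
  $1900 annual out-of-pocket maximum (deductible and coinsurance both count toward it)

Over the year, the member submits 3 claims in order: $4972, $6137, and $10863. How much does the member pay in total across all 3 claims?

Bill 1, $4972: $709 finishes the deductible; $4263 goes to coinsurance; member's 20% is $852.60. Member owes $1561.60 (running OOP $1561.60).
Bill 2, $6137: deductible met; 20% of $6137 = $1227.40. That would push OOP to $2789, over the $1900 cap, so member pays $1900 − $1561.60 = $338.40.
Bill 3, $10863: deductible met; 20% of $10863 = $2172.60. Adding that to $1900 gives $4072.60, past the $1900 cap; member pays only $1900 − $1900 = $0.
Total paid by the member: $1561.60 + $338.40 + $0 = $1900.

$1900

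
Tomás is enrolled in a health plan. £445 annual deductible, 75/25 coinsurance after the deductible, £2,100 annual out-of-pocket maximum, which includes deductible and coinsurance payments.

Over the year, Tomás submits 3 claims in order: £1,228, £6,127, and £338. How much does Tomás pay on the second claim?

Bill 1, £1,228: £445 finishes the deductible; £783 goes to coinsurance; patient's 25% is £195.75. Patient pays £640.75; OOP now £640.75.
Bill 2, £6,127: deductible met; 25% of £6,127 = £1,531.75. Adding that to £640.75 gives £2,172.50, past the £2,100 cap; patient pays only £2,100 − £640.75 = £1,459.25.

£1,459.25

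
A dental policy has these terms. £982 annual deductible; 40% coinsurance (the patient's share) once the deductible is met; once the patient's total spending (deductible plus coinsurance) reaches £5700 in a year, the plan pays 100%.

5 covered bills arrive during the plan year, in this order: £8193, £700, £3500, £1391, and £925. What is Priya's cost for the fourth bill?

#1 (£8193): deductible takes £982, £7211 remains; patient's 40% is £2884.40. Cost to patient: £3866.40. OOP to date £3866.40.
#2 (£700): deductible already satisfied, so patient's share is 40% × £700 = £280. Patient owes £280 (running OOP £4146.40).
#3 (£3500): deductible already satisfied, so patient's share is 40% × £3500 = £1400. Patient owes £1400 (running OOP £5546.40).
#4 (£1391): deductible already satisfied, so patient's share is 40% × £1391 = £556.40. OOP would hit £6102.80 > £5700, so the cap limits the patient to £5700 − £5546.40 = £153.60.

£153.60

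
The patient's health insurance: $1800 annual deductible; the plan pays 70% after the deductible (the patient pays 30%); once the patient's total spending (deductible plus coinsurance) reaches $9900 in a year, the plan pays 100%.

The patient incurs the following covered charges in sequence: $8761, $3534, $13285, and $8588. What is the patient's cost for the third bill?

$3985.50

Claim 1 — $8761: deductible takes $1800, $6961 remains; coinsurance $6961 × 30% = $2088.30. Patient owes $3888.30 (running OOP $3888.30).
Claim 2 — $3534: deductible met; 30% of $3534 = $1060.20. Patient owes $1060.20 (running OOP $4948.50).
Claim 3 — $13285: deductible met; 30% of $13285 = $3985.50. Patient owes $3985.50 (running OOP $8934).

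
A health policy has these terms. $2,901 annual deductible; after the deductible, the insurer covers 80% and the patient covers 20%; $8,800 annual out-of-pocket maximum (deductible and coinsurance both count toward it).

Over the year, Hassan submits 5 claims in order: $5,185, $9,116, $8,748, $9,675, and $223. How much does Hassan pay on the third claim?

$1,749.60

Bill 1, $5,185: deductible takes $2,901, $2,284 remains; patient's 20% is $456.80. Cost to patient: $3,357.80. OOP to date $3,357.80.
Bill 2, $9,116: 20% coinsurance on $9,116 = $1,823.20. Cost to patient: $1,823.20. OOP to date $5,181.
Bill 3, $8,748: 20% coinsurance on $8,748 = $1,749.60. Cost to patient: $1,749.60. OOP to date $6,930.60.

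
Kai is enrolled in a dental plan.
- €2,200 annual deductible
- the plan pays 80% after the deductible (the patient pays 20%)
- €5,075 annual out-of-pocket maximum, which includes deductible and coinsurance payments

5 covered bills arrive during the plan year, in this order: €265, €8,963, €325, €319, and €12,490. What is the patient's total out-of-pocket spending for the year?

#1 (€265): all of it applies to the deductible. Patient pays €265; OOP now €265.
#2 (€8,963): €1,935 finishes the deductible; €7,028 goes to coinsurance; patient's 20% is €1,405.60. Patient owes €3,340.60 (running OOP €3,605.60).
#3 (€325): deductible met; 20% of €325 = €65. Patient owes €65 (running OOP €3,670.60).
#4 (€319): deductible already satisfied, so patient's share is 20% × €319 = €63.80. Cost to patient: €63.80. OOP to date €3,734.40.
#5 (€12,490): 20% coinsurance on €12,490 = €2,498. That would push OOP to €6,232.40, over the €5,075 cap, so patient pays €5,075 − €3,734.40 = €1,340.60.
Summing the patient's payments: €265 + €3,340.60 + €65 + €63.80 + €1,340.60 = €5,075.

€5,075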